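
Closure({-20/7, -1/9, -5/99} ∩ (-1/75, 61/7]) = ∅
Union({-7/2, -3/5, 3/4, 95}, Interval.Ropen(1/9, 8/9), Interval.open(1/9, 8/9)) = Union({-7/2, -3/5, 95}, Interval.Ropen(1/9, 8/9))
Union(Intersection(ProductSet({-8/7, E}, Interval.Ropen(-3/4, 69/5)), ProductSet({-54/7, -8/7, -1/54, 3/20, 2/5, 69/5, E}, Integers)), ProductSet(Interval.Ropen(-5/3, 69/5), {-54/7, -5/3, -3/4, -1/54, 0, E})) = Union(ProductSet({-8/7, E}, Range(0, 14, 1)), ProductSet(Interval.Ropen(-5/3, 69/5), {-54/7, -5/3, -3/4, -1/54, 0, E}))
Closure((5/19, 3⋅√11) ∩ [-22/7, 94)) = [5/19, 3⋅√11]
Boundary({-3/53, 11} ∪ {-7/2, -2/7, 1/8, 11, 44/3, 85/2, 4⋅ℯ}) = {-7/2, -2/7, -3/53, 1/8, 11, 44/3, 85/2, 4⋅ℯ}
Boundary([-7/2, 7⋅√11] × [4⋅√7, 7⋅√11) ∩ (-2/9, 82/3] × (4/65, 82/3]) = ({-2/9, 7⋅√11} × [4⋅√7, 7⋅√11]) ∪ ([-2/9, 7⋅√11] × {7⋅√11, 4⋅√7})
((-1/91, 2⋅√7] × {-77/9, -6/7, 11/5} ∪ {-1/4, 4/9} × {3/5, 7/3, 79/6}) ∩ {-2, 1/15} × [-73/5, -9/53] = {1/15} × {-77/9, -6/7}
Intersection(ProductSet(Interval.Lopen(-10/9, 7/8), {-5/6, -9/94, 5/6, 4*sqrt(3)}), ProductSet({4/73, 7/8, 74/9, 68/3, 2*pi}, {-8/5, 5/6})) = ProductSet({4/73, 7/8}, {5/6})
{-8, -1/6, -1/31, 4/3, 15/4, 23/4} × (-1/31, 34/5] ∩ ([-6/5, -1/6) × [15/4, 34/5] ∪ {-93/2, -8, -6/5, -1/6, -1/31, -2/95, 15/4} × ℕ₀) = {-8, -1/6, -1/31, 15/4} × {0, 1, …, 6}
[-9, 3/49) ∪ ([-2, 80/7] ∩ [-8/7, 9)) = [-9, 9)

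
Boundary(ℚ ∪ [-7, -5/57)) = (-∞, -7] ∪ [-5/57, ∞)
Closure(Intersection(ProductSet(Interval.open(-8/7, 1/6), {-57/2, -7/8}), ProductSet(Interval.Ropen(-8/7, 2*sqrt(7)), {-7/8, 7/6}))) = ProductSet(Interval(-8/7, 1/6), {-7/8})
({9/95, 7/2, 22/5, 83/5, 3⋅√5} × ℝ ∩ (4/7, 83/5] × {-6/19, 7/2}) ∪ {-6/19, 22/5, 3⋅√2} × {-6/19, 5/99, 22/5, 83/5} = ({7/2, 22/5, 83/5, 3⋅√5} × {-6/19, 7/2}) ∪ ({-6/19, 22/5, 3⋅√2} × {-6/19, 5/99, 22/5, 83/5})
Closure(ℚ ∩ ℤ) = ℤ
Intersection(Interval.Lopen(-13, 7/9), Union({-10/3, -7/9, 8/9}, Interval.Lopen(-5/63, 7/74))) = Union({-10/3, -7/9}, Interval.Lopen(-5/63, 7/74))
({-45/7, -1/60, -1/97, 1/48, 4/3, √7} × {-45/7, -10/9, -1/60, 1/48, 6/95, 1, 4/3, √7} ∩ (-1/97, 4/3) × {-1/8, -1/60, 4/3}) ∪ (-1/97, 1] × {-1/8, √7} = ({1/48} × {-1/60, 4/3}) ∪ ((-1/97, 1] × {-1/8, √7})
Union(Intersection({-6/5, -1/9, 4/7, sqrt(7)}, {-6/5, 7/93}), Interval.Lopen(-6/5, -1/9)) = Interval(-6/5, -1/9)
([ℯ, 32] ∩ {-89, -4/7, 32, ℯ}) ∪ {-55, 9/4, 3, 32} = {-55, 9/4, 3, 32, ℯ}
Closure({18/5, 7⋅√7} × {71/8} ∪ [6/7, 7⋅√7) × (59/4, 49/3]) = ({18/5, 7⋅√7} × {71/8}) ∪ ({6/7, 7⋅√7} × [59/4, 49/3]) ∪ ([6/7, 7⋅√7] × {59/4, 49/3}) ∪ ([6/7, 7⋅√7) × (59/4, 49/3])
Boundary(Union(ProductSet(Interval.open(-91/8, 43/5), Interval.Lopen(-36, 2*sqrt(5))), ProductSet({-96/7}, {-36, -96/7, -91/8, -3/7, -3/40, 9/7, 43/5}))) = Union(ProductSet({-96/7}, {-36, -96/7, -91/8, -3/7, -3/40, 9/7, 43/5}), ProductSet({-91/8, 43/5}, Interval(-36, 2*sqrt(5))), ProductSet(Interval(-91/8, 43/5), {-36, 2*sqrt(5)}))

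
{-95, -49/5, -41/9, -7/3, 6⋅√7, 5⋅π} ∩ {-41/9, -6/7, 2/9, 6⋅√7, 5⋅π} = {-41/9, 6⋅√7, 5⋅π}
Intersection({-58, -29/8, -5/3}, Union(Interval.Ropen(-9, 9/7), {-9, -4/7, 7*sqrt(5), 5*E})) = {-29/8, -5/3}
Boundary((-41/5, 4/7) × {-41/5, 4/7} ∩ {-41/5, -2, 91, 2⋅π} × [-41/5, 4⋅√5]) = {-2} × {-41/5, 4/7}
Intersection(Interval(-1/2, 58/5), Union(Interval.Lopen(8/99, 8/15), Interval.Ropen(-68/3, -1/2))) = Interval.Lopen(8/99, 8/15)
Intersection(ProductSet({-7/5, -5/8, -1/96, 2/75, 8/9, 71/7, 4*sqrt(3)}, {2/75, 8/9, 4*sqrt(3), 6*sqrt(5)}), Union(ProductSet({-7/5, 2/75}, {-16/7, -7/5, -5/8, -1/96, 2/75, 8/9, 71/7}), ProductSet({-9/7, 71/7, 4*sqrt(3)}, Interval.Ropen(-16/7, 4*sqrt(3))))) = ProductSet({-7/5, 2/75, 71/7, 4*sqrt(3)}, {2/75, 8/9})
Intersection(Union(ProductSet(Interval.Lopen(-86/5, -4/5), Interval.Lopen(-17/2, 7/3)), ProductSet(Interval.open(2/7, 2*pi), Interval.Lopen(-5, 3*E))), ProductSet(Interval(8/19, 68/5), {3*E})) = ProductSet(Interval.Ropen(8/19, 2*pi), {3*E})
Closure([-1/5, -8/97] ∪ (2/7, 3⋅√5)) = [-1/5, -8/97] ∪ [2/7, 3⋅√5]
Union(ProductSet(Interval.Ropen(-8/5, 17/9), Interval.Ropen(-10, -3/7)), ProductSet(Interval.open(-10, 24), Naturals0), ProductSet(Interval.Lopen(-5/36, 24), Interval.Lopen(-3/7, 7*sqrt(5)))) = Union(ProductSet(Interval.open(-10, 24), Naturals0), ProductSet(Interval.Ropen(-8/5, 17/9), Interval.Ropen(-10, -3/7)), ProductSet(Interval.Lopen(-5/36, 24), Interval.Lopen(-3/7, 7*sqrt(5))))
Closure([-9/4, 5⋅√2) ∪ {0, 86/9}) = [-9/4, 5⋅√2] ∪ {86/9}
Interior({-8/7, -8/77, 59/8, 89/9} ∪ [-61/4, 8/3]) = (-61/4, 8/3)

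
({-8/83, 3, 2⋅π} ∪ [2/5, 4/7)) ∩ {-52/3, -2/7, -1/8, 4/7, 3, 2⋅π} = {3, 2⋅π}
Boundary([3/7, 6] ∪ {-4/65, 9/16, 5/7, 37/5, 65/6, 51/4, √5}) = {-4/65, 3/7, 6, 37/5, 65/6, 51/4}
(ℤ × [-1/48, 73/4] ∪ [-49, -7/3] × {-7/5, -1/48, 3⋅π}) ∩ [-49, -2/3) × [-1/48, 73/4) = ({-49, -48, …, -1} × [-1/48, 73/4)) ∪ ([-49, -7/3] × {-1/48, 3⋅π})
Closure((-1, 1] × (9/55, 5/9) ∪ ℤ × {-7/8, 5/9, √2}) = (ℤ × {-7/8, 5/9, √2}) ∪ ({-1, 1} × [9/55, 5/9]) ∪ ([-1, 1] × {9/55, 5/9}) ∪ ((-1, 1] × (9/55, 5/9))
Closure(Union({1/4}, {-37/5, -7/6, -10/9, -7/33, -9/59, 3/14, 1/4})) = {-37/5, -7/6, -10/9, -7/33, -9/59, 3/14, 1/4}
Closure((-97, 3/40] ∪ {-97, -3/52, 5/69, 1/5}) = [-97, 3/40] ∪ {1/5}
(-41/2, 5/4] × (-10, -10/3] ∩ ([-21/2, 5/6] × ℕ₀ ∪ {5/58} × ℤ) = {5/58} × {-9, -8, …, -4}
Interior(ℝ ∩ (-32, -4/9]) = (-32, -4/9)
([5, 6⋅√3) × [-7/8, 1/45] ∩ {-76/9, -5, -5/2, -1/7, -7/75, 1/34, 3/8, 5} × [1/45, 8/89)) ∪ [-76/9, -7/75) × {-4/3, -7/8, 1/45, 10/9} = ({5} × {1/45}) ∪ ([-76/9, -7/75) × {-4/3, -7/8, 1/45, 10/9})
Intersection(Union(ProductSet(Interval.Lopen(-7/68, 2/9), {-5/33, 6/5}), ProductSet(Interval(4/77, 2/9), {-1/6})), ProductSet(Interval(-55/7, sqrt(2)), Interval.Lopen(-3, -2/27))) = Union(ProductSet(Interval.Lopen(-7/68, 2/9), {-5/33}), ProductSet(Interval(4/77, 2/9), {-1/6}))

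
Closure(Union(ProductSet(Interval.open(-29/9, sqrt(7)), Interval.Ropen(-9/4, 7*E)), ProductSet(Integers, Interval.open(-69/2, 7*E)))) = Union(ProductSet({-29/9, sqrt(7)}, Interval(-9/4, 7*E)), ProductSet(Integers, Interval(-69/2, 7*E)), ProductSet(Interval(-29/9, sqrt(7)), {-9/4, 7*E}), ProductSet(Interval.open(-29/9, sqrt(7)), Interval.Ropen(-9/4, 7*E)))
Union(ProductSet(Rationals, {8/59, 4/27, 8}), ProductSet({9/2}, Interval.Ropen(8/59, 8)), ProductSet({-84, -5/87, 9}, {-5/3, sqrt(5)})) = Union(ProductSet({9/2}, Interval.Ropen(8/59, 8)), ProductSet({-84, -5/87, 9}, {-5/3, sqrt(5)}), ProductSet(Rationals, {8/59, 4/27, 8}))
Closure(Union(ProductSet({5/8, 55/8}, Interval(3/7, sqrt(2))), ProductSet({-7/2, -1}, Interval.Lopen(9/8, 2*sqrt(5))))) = Union(ProductSet({-7/2, -1}, Interval(9/8, 2*sqrt(5))), ProductSet({5/8, 55/8}, Interval(3/7, sqrt(2))))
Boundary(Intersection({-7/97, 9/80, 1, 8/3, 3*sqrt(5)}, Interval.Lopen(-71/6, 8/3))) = {-7/97, 9/80, 1, 8/3}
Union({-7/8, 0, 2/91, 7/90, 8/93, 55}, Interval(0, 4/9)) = Union({-7/8, 55}, Interval(0, 4/9))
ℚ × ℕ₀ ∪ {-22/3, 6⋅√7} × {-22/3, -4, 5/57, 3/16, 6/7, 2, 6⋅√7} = (ℚ × ℕ₀) ∪ ({-22/3, 6⋅√7} × {-22/3, -4, 5/57, 3/16, 6/7, 2, 6⋅√7})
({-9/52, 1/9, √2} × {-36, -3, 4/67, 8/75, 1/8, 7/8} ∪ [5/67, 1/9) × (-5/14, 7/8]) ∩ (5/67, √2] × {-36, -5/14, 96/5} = {1/9, √2} × {-36}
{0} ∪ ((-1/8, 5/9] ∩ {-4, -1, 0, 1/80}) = {0, 1/80}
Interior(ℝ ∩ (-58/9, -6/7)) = (-58/9, -6/7)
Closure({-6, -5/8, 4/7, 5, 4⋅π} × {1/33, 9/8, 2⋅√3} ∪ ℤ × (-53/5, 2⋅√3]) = (ℤ × [-53/5, 2⋅√3]) ∪ ({-6, -5/8, 4/7, 5, 4⋅π} × {1/33, 9/8, 2⋅√3})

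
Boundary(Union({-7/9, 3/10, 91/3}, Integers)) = Union({-7/9, 3/10, 91/3}, Integers)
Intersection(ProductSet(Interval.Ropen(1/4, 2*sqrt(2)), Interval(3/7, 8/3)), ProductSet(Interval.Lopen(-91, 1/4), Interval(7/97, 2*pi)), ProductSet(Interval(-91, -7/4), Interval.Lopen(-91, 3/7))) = EmptySet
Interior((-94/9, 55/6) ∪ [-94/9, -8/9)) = (-94/9, 55/6)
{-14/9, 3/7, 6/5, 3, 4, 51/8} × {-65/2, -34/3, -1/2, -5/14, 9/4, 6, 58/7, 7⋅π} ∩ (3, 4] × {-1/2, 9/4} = {4} × {-1/2, 9/4}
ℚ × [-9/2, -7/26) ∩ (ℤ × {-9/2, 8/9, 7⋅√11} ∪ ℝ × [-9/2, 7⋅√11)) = ℚ × [-9/2, -7/26)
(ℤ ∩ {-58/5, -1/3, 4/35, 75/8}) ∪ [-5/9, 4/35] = [-5/9, 4/35]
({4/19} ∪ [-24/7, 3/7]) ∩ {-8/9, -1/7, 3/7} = {-8/9, -1/7, 3/7}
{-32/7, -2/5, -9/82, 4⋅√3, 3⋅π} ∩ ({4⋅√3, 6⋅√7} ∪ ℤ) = {4⋅√3}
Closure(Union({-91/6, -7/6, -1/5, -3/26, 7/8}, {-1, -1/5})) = {-91/6, -7/6, -1, -1/5, -3/26, 7/8}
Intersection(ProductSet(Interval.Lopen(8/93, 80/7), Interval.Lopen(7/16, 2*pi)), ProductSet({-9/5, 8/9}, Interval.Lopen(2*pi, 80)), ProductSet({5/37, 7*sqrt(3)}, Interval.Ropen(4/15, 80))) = EmptySet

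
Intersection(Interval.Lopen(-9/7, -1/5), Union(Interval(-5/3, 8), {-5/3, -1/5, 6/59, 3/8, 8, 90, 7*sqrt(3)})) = Interval.Lopen(-9/7, -1/5)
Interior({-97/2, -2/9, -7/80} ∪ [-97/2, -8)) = (-97/2, -8)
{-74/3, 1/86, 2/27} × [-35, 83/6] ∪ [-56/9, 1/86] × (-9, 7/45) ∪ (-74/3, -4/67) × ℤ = ((-74/3, -4/67) × ℤ) ∪ ({-74/3, 1/86, 2/27} × [-35, 83/6]) ∪ ([-56/9, 1/86] × (-9, 7/45))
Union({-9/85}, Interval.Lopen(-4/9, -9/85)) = Interval.Lopen(-4/9, -9/85)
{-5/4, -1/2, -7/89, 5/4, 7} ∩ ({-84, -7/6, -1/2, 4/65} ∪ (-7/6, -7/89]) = {-1/2, -7/89}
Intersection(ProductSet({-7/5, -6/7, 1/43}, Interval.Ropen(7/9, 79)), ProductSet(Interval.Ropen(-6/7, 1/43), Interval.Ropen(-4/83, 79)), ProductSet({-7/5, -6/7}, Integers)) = ProductSet({-6/7}, Range(1, 79, 1))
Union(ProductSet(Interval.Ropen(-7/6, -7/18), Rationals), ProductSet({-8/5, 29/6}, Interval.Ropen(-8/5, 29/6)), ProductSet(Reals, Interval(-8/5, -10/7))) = Union(ProductSet({-8/5, 29/6}, Interval.Ropen(-8/5, 29/6)), ProductSet(Interval.Ropen(-7/6, -7/18), Rationals), ProductSet(Reals, Interval(-8/5, -10/7)))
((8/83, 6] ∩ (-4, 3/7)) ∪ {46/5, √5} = (8/83, 3/7) ∪ {46/5, √5}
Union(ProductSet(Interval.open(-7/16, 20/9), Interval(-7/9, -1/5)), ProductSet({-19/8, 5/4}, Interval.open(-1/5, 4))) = Union(ProductSet({-19/8, 5/4}, Interval.open(-1/5, 4)), ProductSet(Interval.open(-7/16, 20/9), Interval(-7/9, -1/5)))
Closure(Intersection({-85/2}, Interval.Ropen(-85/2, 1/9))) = {-85/2}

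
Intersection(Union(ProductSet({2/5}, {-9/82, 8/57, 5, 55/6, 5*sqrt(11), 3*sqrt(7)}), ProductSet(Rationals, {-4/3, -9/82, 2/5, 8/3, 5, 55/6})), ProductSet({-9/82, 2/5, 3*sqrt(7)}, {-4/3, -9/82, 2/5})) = ProductSet({-9/82, 2/5}, {-4/3, -9/82, 2/5})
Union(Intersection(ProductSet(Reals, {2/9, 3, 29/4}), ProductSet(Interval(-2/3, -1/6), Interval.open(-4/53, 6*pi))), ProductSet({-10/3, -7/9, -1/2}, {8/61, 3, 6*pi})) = Union(ProductSet({-10/3, -7/9, -1/2}, {8/61, 3, 6*pi}), ProductSet(Interval(-2/3, -1/6), {2/9, 3, 29/4}))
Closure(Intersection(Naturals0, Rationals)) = Naturals0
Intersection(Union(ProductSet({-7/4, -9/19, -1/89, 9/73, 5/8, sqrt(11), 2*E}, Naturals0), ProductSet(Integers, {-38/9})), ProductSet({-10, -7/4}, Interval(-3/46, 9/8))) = ProductSet({-7/4}, Range(0, 2, 1))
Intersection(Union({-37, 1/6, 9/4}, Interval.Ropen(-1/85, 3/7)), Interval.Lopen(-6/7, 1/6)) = Interval(-1/85, 1/6)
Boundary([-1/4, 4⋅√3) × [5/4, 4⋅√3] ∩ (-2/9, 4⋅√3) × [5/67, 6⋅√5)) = ({-2/9, 4⋅√3} × [5/4, 4⋅√3]) ∪ ([-2/9, 4⋅√3] × {5/4, 4⋅√3})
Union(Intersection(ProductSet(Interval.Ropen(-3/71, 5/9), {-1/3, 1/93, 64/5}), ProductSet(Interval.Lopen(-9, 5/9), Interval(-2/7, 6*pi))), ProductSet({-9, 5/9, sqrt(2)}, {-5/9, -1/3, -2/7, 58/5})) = Union(ProductSet({-9, 5/9, sqrt(2)}, {-5/9, -1/3, -2/7, 58/5}), ProductSet(Interval.Ropen(-3/71, 5/9), {1/93, 64/5}))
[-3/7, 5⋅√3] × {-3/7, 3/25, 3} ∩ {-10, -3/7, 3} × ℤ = {-3/7, 3} × {3}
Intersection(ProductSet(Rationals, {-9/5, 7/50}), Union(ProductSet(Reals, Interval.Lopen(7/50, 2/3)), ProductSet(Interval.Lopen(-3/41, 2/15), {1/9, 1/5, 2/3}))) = EmptySet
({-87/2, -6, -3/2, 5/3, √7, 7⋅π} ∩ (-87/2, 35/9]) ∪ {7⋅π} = {-6, -3/2, 5/3, √7, 7⋅π}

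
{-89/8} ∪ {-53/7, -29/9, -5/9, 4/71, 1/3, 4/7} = {-89/8, -53/7, -29/9, -5/9, 4/71, 1/3, 4/7}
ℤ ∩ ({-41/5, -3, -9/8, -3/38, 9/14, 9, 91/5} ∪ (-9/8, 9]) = {-3} ∪ {-1, 0, …, 9}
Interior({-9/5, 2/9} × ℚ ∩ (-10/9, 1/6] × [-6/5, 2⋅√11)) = ∅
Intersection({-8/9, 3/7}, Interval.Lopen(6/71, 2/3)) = {3/7}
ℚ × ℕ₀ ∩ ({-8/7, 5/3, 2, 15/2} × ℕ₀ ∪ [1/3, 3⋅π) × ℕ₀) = ({-8/7} ∪ (ℚ ∩ [1/3, 3⋅π))) × ℕ₀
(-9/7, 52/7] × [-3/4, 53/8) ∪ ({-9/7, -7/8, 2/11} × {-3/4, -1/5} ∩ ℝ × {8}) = (-9/7, 52/7] × [-3/4, 53/8)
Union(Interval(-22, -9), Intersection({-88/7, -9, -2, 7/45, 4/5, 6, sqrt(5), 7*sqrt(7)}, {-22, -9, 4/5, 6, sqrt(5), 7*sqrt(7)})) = Union({4/5, 6, sqrt(5), 7*sqrt(7)}, Interval(-22, -9))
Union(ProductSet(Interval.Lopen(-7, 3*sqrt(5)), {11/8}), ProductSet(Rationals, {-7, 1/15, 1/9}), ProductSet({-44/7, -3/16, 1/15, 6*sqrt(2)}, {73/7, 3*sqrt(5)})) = Union(ProductSet({-44/7, -3/16, 1/15, 6*sqrt(2)}, {73/7, 3*sqrt(5)}), ProductSet(Interval.Lopen(-7, 3*sqrt(5)), {11/8}), ProductSet(Rationals, {-7, 1/15, 1/9}))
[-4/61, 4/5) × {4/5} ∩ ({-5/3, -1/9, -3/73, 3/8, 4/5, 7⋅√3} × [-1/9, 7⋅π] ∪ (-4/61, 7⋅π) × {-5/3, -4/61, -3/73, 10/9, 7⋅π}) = {-3/73, 3/8} × {4/5}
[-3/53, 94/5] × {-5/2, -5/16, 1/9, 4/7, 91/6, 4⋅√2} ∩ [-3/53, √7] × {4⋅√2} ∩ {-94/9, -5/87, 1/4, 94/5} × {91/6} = ∅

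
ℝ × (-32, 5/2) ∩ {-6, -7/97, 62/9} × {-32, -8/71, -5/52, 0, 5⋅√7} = {-6, -7/97, 62/9} × {-8/71, -5/52, 0}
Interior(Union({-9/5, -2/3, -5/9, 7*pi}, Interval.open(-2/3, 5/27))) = Interval.open(-2/3, 5/27)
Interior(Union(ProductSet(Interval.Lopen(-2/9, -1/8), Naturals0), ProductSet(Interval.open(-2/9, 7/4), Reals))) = ProductSet(Interval.open(-2/9, 7/4), Reals)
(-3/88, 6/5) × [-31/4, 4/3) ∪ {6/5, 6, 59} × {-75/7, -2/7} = ({6/5, 6, 59} × {-75/7, -2/7}) ∪ ((-3/88, 6/5) × [-31/4, 4/3))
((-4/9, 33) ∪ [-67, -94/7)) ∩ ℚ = (ℚ ∩ [-67, -94/7)) ∪ (ℚ ∩ (-4/9, 33))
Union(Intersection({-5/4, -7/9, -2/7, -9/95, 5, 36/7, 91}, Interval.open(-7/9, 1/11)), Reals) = Reals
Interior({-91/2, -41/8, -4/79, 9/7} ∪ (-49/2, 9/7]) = (-49/2, 9/7)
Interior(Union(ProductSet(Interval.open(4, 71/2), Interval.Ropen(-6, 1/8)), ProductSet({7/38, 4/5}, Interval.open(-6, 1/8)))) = ProductSet(Interval.open(4, 71/2), Interval.open(-6, 1/8))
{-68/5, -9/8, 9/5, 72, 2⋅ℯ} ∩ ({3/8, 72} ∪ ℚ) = {-68/5, -9/8, 9/5, 72}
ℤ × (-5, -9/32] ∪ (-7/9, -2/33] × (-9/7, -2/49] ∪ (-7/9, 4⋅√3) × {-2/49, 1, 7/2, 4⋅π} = (ℤ × (-5, -9/32]) ∪ ((-7/9, -2/33] × (-9/7, -2/49]) ∪ ((-7/9, 4⋅√3) × {-2/49, 1, 7/2, 4⋅π})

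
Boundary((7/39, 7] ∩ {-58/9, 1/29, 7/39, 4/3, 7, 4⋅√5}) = {4/3, 7}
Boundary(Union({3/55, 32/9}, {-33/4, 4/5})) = {-33/4, 3/55, 4/5, 32/9}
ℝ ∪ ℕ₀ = ℝ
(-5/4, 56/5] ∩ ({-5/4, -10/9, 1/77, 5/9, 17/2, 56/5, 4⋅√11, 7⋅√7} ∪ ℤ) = {-10/9, 1/77, 5/9, 17/2, 56/5} ∪ {-1, 0, …, 11}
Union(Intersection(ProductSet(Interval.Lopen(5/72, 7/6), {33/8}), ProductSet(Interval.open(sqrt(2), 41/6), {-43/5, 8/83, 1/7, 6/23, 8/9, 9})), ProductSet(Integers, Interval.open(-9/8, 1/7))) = ProductSet(Integers, Interval.open(-9/8, 1/7))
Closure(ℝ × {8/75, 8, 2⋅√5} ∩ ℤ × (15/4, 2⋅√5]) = ℤ × {2⋅√5}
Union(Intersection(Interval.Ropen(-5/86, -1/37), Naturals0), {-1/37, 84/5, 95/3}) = {-1/37, 84/5, 95/3}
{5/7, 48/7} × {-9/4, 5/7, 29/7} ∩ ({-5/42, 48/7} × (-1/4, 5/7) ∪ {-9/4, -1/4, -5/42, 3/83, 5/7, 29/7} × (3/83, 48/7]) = {5/7} × {5/7, 29/7}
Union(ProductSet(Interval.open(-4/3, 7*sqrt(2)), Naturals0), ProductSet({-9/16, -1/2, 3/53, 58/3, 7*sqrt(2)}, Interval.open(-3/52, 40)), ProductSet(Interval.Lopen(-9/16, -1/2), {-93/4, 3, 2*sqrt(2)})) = Union(ProductSet({-9/16, -1/2, 3/53, 58/3, 7*sqrt(2)}, Interval.open(-3/52, 40)), ProductSet(Interval.open(-4/3, 7*sqrt(2)), Naturals0), ProductSet(Interval.Lopen(-9/16, -1/2), {-93/4, 3, 2*sqrt(2)}))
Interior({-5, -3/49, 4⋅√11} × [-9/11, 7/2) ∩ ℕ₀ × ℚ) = ∅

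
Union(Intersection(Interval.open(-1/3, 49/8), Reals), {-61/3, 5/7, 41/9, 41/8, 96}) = Union({-61/3, 96}, Interval.open(-1/3, 49/8))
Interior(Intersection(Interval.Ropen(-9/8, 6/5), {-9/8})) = EmptySet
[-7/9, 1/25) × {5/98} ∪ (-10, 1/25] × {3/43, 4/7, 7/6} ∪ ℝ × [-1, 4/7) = (ℝ × [-1, 4/7)) ∪ ((-10, 1/25] × {3/43, 4/7, 7/6})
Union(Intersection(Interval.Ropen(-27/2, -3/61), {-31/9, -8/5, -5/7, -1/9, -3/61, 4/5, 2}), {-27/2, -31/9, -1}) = {-27/2, -31/9, -8/5, -1, -5/7, -1/9}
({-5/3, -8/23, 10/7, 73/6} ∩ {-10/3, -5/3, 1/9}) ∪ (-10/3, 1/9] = (-10/3, 1/9]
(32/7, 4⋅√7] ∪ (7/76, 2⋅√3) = (7/76, 2⋅√3) ∪ (32/7, 4⋅√7]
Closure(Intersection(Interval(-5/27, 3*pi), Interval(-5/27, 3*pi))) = Interval(-5/27, 3*pi)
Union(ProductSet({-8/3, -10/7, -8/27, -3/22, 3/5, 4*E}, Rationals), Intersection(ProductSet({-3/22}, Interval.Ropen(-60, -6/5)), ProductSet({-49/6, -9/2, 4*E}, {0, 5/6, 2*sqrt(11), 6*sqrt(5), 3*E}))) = ProductSet({-8/3, -10/7, -8/27, -3/22, 3/5, 4*E}, Rationals)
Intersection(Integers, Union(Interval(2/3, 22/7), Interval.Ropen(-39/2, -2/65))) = Union(Range(-19, 0, 1), Range(1, 4, 1))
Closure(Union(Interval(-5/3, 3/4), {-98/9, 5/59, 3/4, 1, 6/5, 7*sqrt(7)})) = Union({-98/9, 1, 6/5, 7*sqrt(7)}, Interval(-5/3, 3/4))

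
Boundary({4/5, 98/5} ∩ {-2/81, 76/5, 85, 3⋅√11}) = ∅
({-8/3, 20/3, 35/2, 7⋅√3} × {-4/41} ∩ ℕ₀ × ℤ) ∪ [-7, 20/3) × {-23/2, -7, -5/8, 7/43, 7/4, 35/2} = [-7, 20/3) × {-23/2, -7, -5/8, 7/43, 7/4, 35/2}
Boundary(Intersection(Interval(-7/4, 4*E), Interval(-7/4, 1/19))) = {-7/4, 1/19}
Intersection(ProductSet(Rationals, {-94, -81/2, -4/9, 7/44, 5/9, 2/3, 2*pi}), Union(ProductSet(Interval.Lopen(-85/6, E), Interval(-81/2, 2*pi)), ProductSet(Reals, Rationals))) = Union(ProductSet(Intersection(Interval.Lopen(-85/6, E), Rationals), {-81/2, -4/9, 7/44, 5/9, 2/3, 2*pi}), ProductSet(Rationals, {-94, -81/2, -4/9, 7/44, 5/9, 2/3}))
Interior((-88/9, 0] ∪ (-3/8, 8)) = (-88/9, 8)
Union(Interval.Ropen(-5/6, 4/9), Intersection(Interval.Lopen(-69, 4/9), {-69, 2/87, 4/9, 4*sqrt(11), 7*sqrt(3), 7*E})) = Interval(-5/6, 4/9)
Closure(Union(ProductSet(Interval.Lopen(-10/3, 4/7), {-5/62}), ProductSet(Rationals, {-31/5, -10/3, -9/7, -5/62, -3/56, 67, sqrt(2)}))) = ProductSet(Reals, {-31/5, -10/3, -9/7, -5/62, -3/56, 67, sqrt(2)})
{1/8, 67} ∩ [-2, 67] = {1/8, 67}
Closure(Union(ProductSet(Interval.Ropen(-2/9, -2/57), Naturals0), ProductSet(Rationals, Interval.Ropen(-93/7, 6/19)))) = Union(ProductSet(Interval(-2/9, -2/57), Naturals0), ProductSet(Reals, Interval(-93/7, 6/19)))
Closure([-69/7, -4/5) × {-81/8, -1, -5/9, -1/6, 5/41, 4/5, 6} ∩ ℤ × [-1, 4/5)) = {-9, -8, …, -1} × {-1, -5/9, -1/6, 5/41}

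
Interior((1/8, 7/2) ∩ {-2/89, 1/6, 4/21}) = ∅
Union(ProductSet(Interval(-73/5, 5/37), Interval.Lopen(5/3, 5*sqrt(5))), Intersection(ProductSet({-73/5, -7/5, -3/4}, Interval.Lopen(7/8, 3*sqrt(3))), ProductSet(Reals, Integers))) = Union(ProductSet({-73/5, -7/5, -3/4}, Range(1, 6, 1)), ProductSet(Interval(-73/5, 5/37), Interval.Lopen(5/3, 5*sqrt(5))))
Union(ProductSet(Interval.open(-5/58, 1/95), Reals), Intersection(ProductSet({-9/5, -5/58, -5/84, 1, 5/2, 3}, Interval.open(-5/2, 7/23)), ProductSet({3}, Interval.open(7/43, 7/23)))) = Union(ProductSet({3}, Interval.open(7/43, 7/23)), ProductSet(Interval.open(-5/58, 1/95), Reals))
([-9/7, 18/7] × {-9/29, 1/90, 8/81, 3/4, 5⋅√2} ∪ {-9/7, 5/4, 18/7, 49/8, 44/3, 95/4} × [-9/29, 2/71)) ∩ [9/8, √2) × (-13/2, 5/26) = ({5/4} × [-9/29, 2/71)) ∪ ([9/8, √2) × {-9/29, 1/90, 8/81})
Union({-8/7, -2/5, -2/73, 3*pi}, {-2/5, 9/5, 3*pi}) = {-8/7, -2/5, -2/73, 9/5, 3*pi}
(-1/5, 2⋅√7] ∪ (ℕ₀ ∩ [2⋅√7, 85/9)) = (-1/5, 2⋅√7] ∪ {6, 7, 8, 9}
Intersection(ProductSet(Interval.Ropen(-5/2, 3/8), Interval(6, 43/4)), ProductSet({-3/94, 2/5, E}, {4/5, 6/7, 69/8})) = ProductSet({-3/94}, {69/8})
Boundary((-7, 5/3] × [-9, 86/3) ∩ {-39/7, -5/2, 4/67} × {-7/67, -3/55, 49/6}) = {-39/7, -5/2, 4/67} × {-7/67, -3/55, 49/6}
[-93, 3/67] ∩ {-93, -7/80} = {-93, -7/80}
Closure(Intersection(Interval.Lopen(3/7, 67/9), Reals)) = Interval(3/7, 67/9)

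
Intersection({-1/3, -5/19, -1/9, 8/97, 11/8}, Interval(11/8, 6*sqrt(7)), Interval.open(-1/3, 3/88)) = EmptySet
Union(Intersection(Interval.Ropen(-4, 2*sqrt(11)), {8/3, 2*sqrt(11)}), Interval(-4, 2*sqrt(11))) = Interval(-4, 2*sqrt(11))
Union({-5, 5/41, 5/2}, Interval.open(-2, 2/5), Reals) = Interval(-oo, oo)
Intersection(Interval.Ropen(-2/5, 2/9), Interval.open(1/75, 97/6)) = Interval.open(1/75, 2/9)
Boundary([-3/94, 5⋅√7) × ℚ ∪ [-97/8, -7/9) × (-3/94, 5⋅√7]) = ([-3/94, 5⋅√7] × ℝ) ∪ ({-97/8, -7/9} × [-3/94, 5⋅√7]) ∪ ([-97/8, -7/9] × {-3/94, 5⋅√7})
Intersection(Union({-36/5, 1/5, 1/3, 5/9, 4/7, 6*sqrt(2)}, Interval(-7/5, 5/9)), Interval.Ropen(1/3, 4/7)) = Interval(1/3, 5/9)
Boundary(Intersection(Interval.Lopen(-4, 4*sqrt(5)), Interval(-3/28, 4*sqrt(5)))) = {-3/28, 4*sqrt(5)}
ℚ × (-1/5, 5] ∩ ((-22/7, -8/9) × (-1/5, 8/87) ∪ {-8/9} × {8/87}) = ({-8/9} × {8/87}) ∪ ((ℚ ∩ (-22/7, -8/9)) × (-1/5, 8/87))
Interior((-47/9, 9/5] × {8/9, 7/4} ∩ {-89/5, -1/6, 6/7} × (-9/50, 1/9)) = ∅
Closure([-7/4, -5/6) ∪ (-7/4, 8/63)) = [-7/4, 8/63]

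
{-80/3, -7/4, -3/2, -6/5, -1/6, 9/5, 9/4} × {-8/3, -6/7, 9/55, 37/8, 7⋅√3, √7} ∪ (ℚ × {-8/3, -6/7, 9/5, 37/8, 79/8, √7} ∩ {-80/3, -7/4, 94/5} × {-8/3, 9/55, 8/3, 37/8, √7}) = ({-80/3, -7/4, 94/5} × {-8/3, 37/8, √7}) ∪ ({-80/3, -7/4, -3/2, -6/5, -1/6, 9/5, 9/4} × {-8/3, -6/7, 9/55, 37/8, 7⋅√3, √7})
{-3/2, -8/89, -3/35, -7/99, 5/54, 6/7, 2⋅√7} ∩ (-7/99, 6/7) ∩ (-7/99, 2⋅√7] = {5/54}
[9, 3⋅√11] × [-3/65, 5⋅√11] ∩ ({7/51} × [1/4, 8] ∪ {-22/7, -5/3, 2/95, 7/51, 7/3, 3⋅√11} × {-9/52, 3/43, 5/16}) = {3⋅√11} × {3/43, 5/16}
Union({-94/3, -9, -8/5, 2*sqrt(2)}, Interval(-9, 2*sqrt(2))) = Union({-94/3}, Interval(-9, 2*sqrt(2)))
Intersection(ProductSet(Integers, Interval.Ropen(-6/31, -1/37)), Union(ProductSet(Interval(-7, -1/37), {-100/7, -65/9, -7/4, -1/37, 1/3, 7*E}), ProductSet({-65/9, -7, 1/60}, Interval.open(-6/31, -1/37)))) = ProductSet({-7}, Interval.open(-6/31, -1/37))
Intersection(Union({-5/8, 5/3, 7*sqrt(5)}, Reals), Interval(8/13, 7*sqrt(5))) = Interval(8/13, 7*sqrt(5))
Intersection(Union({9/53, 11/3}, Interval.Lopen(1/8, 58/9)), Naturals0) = Range(1, 7, 1)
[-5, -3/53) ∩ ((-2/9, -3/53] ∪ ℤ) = {-5, -4, …, -1} ∪ (-2/9, -3/53)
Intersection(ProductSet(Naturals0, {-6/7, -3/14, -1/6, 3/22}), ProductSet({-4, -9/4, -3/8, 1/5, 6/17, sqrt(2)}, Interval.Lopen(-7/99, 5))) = EmptySet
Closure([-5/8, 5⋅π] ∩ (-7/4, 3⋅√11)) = [-5/8, 3⋅√11]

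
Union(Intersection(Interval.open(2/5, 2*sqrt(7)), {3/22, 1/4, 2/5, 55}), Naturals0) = Naturals0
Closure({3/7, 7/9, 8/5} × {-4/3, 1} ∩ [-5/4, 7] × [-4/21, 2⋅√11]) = {3/7, 7/9, 8/5} × {1}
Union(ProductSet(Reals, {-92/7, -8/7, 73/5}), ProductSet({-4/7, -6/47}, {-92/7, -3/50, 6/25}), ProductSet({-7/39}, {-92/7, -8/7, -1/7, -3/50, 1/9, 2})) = Union(ProductSet({-7/39}, {-92/7, -8/7, -1/7, -3/50, 1/9, 2}), ProductSet({-4/7, -6/47}, {-92/7, -3/50, 6/25}), ProductSet(Reals, {-92/7, -8/7, 73/5}))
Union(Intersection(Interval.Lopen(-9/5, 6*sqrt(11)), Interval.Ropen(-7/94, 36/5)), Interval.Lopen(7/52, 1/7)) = Interval.Ropen(-7/94, 36/5)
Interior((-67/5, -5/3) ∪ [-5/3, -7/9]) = (-67/5, -7/9)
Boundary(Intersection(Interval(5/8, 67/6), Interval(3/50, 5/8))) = {5/8}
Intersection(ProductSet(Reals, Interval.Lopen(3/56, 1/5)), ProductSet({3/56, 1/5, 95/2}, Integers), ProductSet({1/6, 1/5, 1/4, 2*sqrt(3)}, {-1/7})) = EmptySet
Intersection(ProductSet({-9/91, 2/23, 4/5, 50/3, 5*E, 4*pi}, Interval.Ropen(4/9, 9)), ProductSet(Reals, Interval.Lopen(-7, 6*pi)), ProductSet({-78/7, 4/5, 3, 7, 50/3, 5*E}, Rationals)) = ProductSet({4/5, 50/3, 5*E}, Intersection(Interval.Ropen(4/9, 9), Rationals))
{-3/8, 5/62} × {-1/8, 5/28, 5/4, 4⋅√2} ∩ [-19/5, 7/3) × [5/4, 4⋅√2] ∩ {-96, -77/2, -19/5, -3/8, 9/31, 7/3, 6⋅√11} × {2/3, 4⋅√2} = {-3/8} × {4⋅√2}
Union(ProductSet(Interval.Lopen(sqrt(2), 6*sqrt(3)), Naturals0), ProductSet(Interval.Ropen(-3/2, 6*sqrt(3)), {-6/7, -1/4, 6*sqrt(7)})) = Union(ProductSet(Interval.Ropen(-3/2, 6*sqrt(3)), {-6/7, -1/4, 6*sqrt(7)}), ProductSet(Interval.Lopen(sqrt(2), 6*sqrt(3)), Naturals0))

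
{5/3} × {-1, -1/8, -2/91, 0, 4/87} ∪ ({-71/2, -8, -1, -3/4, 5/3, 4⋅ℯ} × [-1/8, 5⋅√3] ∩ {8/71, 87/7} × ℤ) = {5/3} × {-1, -1/8, -2/91, 0, 4/87}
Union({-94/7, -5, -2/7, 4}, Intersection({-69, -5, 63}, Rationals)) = {-69, -94/7, -5, -2/7, 4, 63}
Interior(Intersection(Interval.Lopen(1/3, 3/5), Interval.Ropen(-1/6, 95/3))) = Interval.open(1/3, 3/5)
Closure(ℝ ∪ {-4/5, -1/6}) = ℝ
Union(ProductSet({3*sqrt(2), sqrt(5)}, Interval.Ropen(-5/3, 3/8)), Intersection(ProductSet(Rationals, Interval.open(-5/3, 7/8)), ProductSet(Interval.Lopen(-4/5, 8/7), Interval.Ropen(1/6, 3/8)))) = Union(ProductSet({3*sqrt(2), sqrt(5)}, Interval.Ropen(-5/3, 3/8)), ProductSet(Intersection(Interval.Lopen(-4/5, 8/7), Rationals), Interval.Ropen(1/6, 3/8)))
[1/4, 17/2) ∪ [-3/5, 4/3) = [-3/5, 17/2)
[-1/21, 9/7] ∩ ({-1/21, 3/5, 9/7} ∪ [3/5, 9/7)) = {-1/21} ∪ [3/5, 9/7]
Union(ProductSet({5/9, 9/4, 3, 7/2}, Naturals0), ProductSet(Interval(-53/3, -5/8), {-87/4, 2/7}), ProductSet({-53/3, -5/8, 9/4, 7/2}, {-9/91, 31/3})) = Union(ProductSet({-53/3, -5/8, 9/4, 7/2}, {-9/91, 31/3}), ProductSet({5/9, 9/4, 3, 7/2}, Naturals0), ProductSet(Interval(-53/3, -5/8), {-87/4, 2/7}))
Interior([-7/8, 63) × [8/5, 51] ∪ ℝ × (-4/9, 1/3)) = ((-∞, ∞) × (-4/9, 1/3)) ∪ ((-7/8, 63) × (8/5, 51))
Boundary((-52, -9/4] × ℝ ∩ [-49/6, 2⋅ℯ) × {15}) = [-49/6, -9/4] × {15}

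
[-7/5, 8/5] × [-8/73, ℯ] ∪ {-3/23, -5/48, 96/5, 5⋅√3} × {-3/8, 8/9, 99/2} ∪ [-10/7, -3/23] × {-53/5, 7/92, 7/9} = ([-10/7, -3/23] × {-53/5, 7/92, 7/9}) ∪ ([-7/5, 8/5] × [-8/73, ℯ]) ∪ ({-3/23, -5/48, 96/5, 5⋅√3} × {-3/8, 8/9, 99/2})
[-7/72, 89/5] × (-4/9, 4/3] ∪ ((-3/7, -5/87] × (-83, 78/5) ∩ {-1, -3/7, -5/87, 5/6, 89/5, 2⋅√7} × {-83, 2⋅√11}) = ({-5/87} × {2⋅√11}) ∪ ([-7/72, 89/5] × (-4/9, 4/3])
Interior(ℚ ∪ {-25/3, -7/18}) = ∅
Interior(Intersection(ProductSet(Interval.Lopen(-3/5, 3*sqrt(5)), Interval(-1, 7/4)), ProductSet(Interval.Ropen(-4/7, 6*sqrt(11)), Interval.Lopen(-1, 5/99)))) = ProductSet(Interval.open(-4/7, 3*sqrt(5)), Interval.open(-1, 5/99))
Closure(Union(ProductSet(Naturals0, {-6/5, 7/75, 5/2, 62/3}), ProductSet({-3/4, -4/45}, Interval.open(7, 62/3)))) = Union(ProductSet({-3/4, -4/45}, Interval(7, 62/3)), ProductSet(Naturals0, {-6/5, 7/75, 5/2, 62/3}))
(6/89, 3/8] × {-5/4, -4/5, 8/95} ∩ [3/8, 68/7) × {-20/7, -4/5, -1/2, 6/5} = {3/8} × {-4/5}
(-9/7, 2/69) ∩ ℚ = ℚ ∩ (-9/7, 2/69)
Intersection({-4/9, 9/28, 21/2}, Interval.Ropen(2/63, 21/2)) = {9/28}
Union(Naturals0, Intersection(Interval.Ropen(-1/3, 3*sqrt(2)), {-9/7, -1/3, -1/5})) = Union({-1/3, -1/5}, Naturals0)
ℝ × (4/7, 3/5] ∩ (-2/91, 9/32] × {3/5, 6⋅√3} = (-2/91, 9/32] × {3/5}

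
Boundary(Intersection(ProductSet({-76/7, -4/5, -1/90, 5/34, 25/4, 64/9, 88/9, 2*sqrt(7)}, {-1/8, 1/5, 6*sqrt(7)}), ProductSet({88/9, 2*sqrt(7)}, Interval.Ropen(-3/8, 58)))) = ProductSet({88/9, 2*sqrt(7)}, {-1/8, 1/5, 6*sqrt(7)})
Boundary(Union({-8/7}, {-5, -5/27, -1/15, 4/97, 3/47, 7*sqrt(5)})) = {-5, -8/7, -5/27, -1/15, 4/97, 3/47, 7*sqrt(5)}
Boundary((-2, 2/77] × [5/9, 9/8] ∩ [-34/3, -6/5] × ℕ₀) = [-2, -6/5] × {1}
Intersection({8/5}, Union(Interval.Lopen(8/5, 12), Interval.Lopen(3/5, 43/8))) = {8/5}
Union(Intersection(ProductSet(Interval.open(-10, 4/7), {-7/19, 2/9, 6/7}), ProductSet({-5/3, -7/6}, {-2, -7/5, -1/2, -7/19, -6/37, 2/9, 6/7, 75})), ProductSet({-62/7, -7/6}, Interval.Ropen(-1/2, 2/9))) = Union(ProductSet({-62/7, -7/6}, Interval.Ropen(-1/2, 2/9)), ProductSet({-5/3, -7/6}, {-7/19, 2/9, 6/7}))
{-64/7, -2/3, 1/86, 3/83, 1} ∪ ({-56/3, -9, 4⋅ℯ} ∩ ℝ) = {-56/3, -64/7, -9, -2/3, 1/86, 3/83, 1, 4⋅ℯ}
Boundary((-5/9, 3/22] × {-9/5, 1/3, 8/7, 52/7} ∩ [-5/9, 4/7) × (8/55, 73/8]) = [-5/9, 3/22] × {1/3, 8/7, 52/7}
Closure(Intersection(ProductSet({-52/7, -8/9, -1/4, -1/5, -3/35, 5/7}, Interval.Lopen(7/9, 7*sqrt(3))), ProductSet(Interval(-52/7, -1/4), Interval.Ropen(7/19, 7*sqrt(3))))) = ProductSet({-52/7, -8/9, -1/4}, Interval(7/9, 7*sqrt(3)))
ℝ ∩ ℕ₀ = ℕ₀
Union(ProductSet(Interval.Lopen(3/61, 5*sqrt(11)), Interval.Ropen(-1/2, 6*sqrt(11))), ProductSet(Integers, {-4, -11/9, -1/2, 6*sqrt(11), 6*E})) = Union(ProductSet(Integers, {-4, -11/9, -1/2, 6*sqrt(11), 6*E}), ProductSet(Interval.Lopen(3/61, 5*sqrt(11)), Interval.Ropen(-1/2, 6*sqrt(11))))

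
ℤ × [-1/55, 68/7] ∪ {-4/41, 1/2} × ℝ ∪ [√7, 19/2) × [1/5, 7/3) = ({-4/41, 1/2} × ℝ) ∪ (ℤ × [-1/55, 68/7]) ∪ ([√7, 19/2) × [1/5, 7/3))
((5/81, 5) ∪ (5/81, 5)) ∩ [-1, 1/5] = (5/81, 1/5]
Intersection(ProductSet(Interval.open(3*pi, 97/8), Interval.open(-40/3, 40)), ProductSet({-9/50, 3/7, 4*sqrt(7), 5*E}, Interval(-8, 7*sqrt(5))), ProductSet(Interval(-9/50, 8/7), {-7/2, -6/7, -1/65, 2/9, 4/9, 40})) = EmptySet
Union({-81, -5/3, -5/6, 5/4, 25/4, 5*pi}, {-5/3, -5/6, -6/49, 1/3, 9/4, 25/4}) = {-81, -5/3, -5/6, -6/49, 1/3, 5/4, 9/4, 25/4, 5*pi}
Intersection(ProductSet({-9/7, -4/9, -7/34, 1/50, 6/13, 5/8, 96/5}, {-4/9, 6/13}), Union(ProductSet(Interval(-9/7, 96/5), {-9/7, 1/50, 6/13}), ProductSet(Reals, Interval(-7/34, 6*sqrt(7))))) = ProductSet({-9/7, -4/9, -7/34, 1/50, 6/13, 5/8, 96/5}, {6/13})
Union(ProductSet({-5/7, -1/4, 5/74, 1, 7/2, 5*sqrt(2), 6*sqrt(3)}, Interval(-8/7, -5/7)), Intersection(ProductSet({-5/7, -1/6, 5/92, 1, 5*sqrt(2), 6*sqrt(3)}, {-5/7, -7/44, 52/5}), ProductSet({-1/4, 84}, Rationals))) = ProductSet({-5/7, -1/4, 5/74, 1, 7/2, 5*sqrt(2), 6*sqrt(3)}, Interval(-8/7, -5/7))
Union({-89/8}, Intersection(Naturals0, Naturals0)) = Union({-89/8}, Naturals0)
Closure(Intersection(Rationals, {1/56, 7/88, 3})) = {1/56, 7/88, 3}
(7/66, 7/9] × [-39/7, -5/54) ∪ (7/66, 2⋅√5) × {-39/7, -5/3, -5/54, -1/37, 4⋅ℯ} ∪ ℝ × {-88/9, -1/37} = (ℝ × {-88/9, -1/37}) ∪ ((7/66, 7/9] × [-39/7, -5/54)) ∪ ((7/66, 2⋅√5) × {-39/7, -5/3, -5/54, -1/37, 4⋅ℯ})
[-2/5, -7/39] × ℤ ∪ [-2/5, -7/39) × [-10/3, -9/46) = ([-2/5, -7/39] × ℤ) ∪ ([-2/5, -7/39) × [-10/3, -9/46))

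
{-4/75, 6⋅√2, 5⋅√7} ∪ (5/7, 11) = {-4/75, 5⋅√7} ∪ (5/7, 11)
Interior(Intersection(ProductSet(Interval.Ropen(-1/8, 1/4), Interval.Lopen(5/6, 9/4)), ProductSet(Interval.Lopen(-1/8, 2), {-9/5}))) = EmptySet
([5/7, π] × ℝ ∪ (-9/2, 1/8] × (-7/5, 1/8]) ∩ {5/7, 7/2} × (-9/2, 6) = {5/7} × (-9/2, 6)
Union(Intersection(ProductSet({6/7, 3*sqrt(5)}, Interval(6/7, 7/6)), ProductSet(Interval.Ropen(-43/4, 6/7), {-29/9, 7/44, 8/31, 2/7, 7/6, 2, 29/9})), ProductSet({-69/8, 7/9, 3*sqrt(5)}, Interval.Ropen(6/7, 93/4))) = ProductSet({-69/8, 7/9, 3*sqrt(5)}, Interval.Ropen(6/7, 93/4))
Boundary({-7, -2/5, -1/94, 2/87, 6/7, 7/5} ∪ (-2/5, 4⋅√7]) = {-7, -2/5, 4⋅√7}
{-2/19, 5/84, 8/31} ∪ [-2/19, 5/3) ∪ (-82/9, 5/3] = (-82/9, 5/3]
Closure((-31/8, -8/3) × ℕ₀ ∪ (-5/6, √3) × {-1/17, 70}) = ([-31/8, -8/3] × ℕ₀) ∪ ([-5/6, √3] × {-1/17, 70})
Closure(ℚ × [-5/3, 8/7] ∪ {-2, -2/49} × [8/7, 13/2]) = (ℝ × [-5/3, 8/7]) ∪ ({-2, -2/49} × [8/7, 13/2])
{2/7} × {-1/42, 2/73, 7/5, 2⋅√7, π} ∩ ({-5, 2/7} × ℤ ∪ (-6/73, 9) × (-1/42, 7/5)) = {2/7} × {2/73}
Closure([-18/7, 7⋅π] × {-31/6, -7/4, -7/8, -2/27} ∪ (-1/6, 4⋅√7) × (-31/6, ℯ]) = ({-1/6, 4⋅√7} × [-31/6, ℯ]) ∪ ([-18/7, 7⋅π] × {-31/6, -7/4, -7/8, -2/27}) ∪ ([-1/6, 4⋅√7] × {-31/6, ℯ}) ∪ ((-1/6, 4⋅√7) × (-31/6, ℯ])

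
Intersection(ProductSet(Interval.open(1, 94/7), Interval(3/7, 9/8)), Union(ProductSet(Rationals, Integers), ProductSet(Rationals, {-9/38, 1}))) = ProductSet(Intersection(Interval.open(1, 94/7), Rationals), Range(1, 2, 1))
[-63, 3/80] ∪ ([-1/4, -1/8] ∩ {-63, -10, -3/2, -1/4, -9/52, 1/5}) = [-63, 3/80]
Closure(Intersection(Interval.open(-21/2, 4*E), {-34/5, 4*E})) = {-34/5}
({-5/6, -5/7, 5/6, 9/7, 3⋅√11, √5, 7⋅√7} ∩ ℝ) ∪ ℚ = ℚ ∪ {3⋅√11, √5, 7⋅√7}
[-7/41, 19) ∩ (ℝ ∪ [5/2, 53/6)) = [-7/41, 19)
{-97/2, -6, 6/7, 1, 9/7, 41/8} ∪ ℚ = ℚ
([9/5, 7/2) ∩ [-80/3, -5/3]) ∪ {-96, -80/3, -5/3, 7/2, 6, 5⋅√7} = {-96, -80/3, -5/3, 7/2, 6, 5⋅√7}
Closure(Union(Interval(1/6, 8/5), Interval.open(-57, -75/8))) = Union(Interval(-57, -75/8), Interval(1/6, 8/5))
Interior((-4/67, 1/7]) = (-4/67, 1/7)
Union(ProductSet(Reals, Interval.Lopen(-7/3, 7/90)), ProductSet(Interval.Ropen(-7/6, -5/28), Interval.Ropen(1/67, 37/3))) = Union(ProductSet(Interval.Ropen(-7/6, -5/28), Interval.Ropen(1/67, 37/3)), ProductSet(Reals, Interval.Lopen(-7/3, 7/90)))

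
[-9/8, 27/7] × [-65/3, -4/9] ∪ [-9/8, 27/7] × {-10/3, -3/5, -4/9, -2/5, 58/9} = [-9/8, 27/7] × ([-65/3, -4/9] ∪ {-2/5, 58/9})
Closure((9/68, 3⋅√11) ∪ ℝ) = (-∞, ∞)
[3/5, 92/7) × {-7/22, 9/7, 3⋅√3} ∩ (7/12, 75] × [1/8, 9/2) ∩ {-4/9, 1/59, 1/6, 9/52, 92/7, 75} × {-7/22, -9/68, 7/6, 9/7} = ∅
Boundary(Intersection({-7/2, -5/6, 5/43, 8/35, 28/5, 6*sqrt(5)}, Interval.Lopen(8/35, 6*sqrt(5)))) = {28/5, 6*sqrt(5)}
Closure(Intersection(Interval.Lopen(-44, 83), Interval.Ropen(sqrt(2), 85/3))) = Interval(sqrt(2), 85/3)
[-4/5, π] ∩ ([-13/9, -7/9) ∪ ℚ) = [-4/5, -7/9] ∪ (ℚ ∩ [-4/5, π])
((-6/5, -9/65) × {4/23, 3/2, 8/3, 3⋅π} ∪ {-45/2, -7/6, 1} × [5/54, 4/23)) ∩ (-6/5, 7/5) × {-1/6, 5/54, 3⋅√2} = {-7/6, 1} × {5/54}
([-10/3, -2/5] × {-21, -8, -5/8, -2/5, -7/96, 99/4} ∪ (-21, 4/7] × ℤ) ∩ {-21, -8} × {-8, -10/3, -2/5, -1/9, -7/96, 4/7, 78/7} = {-8} × {-8}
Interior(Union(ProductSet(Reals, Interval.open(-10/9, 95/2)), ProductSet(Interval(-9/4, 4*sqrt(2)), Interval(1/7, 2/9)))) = ProductSet(Reals, Interval.open(-10/9, 95/2))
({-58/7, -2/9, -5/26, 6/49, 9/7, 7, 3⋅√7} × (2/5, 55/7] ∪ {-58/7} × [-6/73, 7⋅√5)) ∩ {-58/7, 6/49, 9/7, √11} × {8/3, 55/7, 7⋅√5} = {-58/7, 6/49, 9/7} × {8/3, 55/7}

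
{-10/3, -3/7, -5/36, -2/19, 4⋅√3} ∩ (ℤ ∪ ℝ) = {-10/3, -3/7, -5/36, -2/19, 4⋅√3}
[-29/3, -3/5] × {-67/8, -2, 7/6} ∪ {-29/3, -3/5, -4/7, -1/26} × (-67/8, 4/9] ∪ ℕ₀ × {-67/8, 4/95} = (ℕ₀ × {-67/8, 4/95}) ∪ ([-29/3, -3/5] × {-67/8, -2, 7/6}) ∪ ({-29/3, -3/5, -4/7, -1/26} × (-67/8, 4/9])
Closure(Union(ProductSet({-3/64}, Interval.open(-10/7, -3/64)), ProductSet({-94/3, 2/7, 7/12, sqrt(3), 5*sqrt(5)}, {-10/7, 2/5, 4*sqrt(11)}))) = Union(ProductSet({-3/64}, Interval(-10/7, -3/64)), ProductSet({-94/3, 2/7, 7/12, sqrt(3), 5*sqrt(5)}, {-10/7, 2/5, 4*sqrt(11)}))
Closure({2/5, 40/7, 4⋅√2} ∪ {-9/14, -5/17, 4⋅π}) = {-9/14, -5/17, 2/5, 40/7, 4⋅√2, 4⋅π}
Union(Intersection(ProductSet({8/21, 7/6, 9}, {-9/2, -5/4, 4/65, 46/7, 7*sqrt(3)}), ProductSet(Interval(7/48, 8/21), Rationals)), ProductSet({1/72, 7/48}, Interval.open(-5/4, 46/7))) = Union(ProductSet({8/21}, {-9/2, -5/4, 4/65, 46/7}), ProductSet({1/72, 7/48}, Interval.open(-5/4, 46/7)))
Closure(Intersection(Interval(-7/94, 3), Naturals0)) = Range(0, 4, 1)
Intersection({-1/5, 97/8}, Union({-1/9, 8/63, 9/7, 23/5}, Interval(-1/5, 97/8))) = {-1/5, 97/8}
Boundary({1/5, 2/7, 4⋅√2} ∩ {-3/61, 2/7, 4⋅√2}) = {2/7, 4⋅√2}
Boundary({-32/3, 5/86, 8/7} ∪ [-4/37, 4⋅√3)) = {-32/3, -4/37, 4⋅√3}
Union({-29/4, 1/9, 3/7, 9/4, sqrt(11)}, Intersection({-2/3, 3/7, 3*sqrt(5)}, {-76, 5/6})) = {-29/4, 1/9, 3/7, 9/4, sqrt(11)}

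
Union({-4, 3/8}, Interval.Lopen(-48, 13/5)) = Interval.Lopen(-48, 13/5)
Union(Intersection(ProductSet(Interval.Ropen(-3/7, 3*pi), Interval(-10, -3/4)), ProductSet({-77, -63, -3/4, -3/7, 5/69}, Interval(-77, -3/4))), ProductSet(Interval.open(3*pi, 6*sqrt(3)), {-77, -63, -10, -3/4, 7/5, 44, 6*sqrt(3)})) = Union(ProductSet({-3/7, 5/69}, Interval(-10, -3/4)), ProductSet(Interval.open(3*pi, 6*sqrt(3)), {-77, -63, -10, -3/4, 7/5, 44, 6*sqrt(3)}))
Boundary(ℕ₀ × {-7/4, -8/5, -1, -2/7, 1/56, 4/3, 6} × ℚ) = ℕ₀ × {-7/4, -8/5, -1, -2/7, 1/56, 4/3, 6} × ℝ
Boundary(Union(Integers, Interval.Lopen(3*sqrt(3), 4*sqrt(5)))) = Union(Complement(Integers, Interval.open(3*sqrt(3), 4*sqrt(5))), {3*sqrt(3), 4*sqrt(5)})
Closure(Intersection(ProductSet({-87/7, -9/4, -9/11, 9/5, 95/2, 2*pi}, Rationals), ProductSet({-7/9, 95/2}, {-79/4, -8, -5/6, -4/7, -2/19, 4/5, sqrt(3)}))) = ProductSet({95/2}, {-79/4, -8, -5/6, -4/7, -2/19, 4/5})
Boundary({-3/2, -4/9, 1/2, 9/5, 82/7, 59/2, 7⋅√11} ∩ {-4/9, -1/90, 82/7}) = {-4/9, 82/7}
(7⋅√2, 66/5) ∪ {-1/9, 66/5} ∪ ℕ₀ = {-1/9} ∪ ℕ₀ ∪ (7⋅√2, 66/5]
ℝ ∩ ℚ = ℚ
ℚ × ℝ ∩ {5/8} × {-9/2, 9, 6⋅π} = {5/8} × {-9/2, 9, 6⋅π}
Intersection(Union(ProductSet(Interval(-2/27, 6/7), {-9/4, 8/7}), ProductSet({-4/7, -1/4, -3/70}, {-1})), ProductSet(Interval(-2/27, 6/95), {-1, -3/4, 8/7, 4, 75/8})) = Union(ProductSet({-3/70}, {-1}), ProductSet(Interval(-2/27, 6/95), {8/7}))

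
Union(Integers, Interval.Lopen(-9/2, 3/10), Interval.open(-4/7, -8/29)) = Union(Integers, Interval.Lopen(-9/2, 3/10))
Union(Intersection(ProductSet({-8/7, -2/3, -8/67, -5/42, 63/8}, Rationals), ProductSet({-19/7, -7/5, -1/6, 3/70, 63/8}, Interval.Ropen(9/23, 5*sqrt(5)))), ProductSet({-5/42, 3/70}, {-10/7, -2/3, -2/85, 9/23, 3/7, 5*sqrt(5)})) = Union(ProductSet({63/8}, Intersection(Interval.Ropen(9/23, 5*sqrt(5)), Rationals)), ProductSet({-5/42, 3/70}, {-10/7, -2/3, -2/85, 9/23, 3/7, 5*sqrt(5)}))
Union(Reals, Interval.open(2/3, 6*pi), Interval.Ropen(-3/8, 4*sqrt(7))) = Interval(-oo, oo)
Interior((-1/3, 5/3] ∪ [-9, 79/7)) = (-9, 79/7)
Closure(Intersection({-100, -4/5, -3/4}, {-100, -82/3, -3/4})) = {-100, -3/4}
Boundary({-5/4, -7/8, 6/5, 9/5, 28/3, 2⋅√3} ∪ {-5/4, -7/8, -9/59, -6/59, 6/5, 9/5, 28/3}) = {-5/4, -7/8, -9/59, -6/59, 6/5, 9/5, 28/3, 2⋅√3}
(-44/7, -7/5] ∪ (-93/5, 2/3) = (-93/5, 2/3)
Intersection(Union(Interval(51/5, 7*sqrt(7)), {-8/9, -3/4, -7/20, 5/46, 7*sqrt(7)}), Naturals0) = Range(11, 19, 1)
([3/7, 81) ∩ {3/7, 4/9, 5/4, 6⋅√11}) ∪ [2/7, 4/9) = [2/7, 4/9] ∪ {5/4, 6⋅√11}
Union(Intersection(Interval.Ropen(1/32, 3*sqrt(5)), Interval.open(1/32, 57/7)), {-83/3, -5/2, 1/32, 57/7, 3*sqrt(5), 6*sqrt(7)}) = Union({-83/3, -5/2, 57/7, 6*sqrt(7)}, Interval(1/32, 3*sqrt(5)))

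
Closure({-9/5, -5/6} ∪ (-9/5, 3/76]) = [-9/5, 3/76]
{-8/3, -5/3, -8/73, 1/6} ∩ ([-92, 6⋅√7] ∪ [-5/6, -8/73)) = {-8/3, -5/3, -8/73, 1/6}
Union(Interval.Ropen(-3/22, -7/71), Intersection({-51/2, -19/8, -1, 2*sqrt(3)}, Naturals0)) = Interval.Ropen(-3/22, -7/71)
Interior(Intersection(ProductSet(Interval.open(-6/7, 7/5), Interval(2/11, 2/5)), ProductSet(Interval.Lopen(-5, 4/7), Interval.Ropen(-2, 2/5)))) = ProductSet(Interval.open(-6/7, 4/7), Interval.open(2/11, 2/5))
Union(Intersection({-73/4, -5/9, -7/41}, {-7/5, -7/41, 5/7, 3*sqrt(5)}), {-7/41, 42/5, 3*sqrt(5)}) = {-7/41, 42/5, 3*sqrt(5)}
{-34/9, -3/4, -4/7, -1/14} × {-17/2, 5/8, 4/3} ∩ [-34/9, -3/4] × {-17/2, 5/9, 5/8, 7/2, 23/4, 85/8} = {-34/9, -3/4} × {-17/2, 5/8}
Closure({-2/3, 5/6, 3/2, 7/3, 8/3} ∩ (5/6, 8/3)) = {3/2, 7/3}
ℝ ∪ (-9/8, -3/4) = (-∞, ∞)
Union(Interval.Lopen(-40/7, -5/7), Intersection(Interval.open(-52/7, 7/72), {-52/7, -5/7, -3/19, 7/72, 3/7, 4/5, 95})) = Union({-3/19}, Interval.Lopen(-40/7, -5/7))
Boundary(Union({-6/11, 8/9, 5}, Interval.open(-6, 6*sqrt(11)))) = {-6, 6*sqrt(11)}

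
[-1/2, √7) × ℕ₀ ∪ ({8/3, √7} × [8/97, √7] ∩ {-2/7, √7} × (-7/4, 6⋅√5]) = ([-1/2, √7) × ℕ₀) ∪ ({√7} × [8/97, √7])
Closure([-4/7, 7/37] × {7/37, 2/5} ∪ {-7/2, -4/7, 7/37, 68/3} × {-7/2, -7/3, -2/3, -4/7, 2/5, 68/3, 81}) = ([-4/7, 7/37] × {7/37, 2/5}) ∪ ({-7/2, -4/7, 7/37, 68/3} × {-7/2, -7/3, -2/3, -4/7, 2/5, 68/3, 81})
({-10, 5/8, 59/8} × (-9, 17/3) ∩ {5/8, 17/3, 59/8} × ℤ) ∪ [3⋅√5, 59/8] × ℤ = ({5/8, 59/8} × {-8, -7, …, 5}) ∪ ([3⋅√5, 59/8] × ℤ)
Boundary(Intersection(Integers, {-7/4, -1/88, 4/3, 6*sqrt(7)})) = EmptySet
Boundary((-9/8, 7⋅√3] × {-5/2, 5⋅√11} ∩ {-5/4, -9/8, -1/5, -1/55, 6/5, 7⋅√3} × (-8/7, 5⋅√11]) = {-1/5, -1/55, 6/5, 7⋅√3} × {5⋅√11}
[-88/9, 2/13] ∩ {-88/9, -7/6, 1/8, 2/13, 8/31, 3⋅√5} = {-88/9, -7/6, 1/8, 2/13}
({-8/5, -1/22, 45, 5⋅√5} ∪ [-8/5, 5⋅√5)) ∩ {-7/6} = {-7/6}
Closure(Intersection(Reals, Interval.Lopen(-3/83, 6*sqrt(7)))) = Interval(-3/83, 6*sqrt(7))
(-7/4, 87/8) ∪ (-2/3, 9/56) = (-7/4, 87/8)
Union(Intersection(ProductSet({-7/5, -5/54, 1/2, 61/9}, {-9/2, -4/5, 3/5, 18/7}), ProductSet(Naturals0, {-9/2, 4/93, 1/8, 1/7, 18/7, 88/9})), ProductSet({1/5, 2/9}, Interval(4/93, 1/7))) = ProductSet({1/5, 2/9}, Interval(4/93, 1/7))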